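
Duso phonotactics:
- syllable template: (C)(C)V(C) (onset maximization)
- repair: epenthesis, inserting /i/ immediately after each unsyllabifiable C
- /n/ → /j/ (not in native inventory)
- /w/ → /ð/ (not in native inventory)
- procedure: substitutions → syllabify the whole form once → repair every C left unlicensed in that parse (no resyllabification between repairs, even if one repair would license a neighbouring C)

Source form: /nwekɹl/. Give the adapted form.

Substitution: /n/ → /j/, /w/ → /ð/, giving /jðekɹl/.
Under (C)(C)V(C), the unsyllabifiable consonants are /ɹ/, /l/ (at most one coda consonant is licensed; onsets may contain at most 2 consonants).
Each unlicensed consonant becomes the onset of a new syllable: /ɹ/ → /ɹi/, /l/ → /li/.

jðekɹili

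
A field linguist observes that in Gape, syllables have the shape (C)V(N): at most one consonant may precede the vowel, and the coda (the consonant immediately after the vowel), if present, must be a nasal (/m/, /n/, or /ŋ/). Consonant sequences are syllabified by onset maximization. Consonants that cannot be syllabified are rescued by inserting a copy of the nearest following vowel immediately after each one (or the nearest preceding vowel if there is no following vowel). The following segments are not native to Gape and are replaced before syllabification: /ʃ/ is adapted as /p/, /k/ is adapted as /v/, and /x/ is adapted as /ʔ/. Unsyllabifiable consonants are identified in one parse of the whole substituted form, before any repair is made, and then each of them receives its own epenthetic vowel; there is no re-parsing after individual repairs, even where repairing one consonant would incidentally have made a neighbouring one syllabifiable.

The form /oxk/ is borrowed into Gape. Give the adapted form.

Substitution: /x/ → /ʔ/, /k/ → /v/, giving /oʔv/.
The consonants /ʔ/, /v/ cannot be parsed into a legal (C)V(N) syllable (only a nasal (/m/, /n/, or /ŋ/) is licensed in coda position; onsets are limited to one consonant).
Each unlicensed consonant becomes the onset of a new syllable: /ʔ/ → /ʔo/, /v/ → /vo/.

oʔovo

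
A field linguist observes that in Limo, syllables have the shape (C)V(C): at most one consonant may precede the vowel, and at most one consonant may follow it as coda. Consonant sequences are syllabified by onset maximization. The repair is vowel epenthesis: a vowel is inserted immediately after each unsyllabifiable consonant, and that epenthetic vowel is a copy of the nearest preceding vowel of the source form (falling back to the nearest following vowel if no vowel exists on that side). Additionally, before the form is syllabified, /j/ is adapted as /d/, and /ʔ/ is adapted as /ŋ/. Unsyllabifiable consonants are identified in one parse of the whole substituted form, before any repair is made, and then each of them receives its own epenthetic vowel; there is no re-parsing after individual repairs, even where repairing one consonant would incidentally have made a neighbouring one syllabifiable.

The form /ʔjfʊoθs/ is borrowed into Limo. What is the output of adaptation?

Substitution: /ʔ/ → /ŋ/, /j/ → /d/, giving /ŋdfʊoθs/.
Syllabifying with onset maximization leaves /ŋ/, /d/, /s/ stranded (at most one coda consonant is licensed; onsets are limited to one consonant).
Inserting the epenthetic vowel yields /ŋ/ → /ŋʊ/, /d/ → /dʊ/, /s/ → /so/.

ŋʊdʊfʊoθso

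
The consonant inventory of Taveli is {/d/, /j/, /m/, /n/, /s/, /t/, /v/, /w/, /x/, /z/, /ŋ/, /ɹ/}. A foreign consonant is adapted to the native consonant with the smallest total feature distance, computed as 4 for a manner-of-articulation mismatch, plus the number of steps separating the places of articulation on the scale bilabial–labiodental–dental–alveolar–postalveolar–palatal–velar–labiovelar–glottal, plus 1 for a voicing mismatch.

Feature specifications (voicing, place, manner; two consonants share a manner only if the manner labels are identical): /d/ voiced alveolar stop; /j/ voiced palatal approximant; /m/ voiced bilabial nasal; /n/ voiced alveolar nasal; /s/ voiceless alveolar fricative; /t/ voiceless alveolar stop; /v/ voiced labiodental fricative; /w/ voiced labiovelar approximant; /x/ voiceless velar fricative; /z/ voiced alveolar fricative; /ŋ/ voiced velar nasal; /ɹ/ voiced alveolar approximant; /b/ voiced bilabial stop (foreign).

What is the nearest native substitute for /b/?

d

/d/ is closest: same manner (stop), place distance 3 (bilabial→alveolar), same voicing; total 3. Next closest is /m/ at distance 4.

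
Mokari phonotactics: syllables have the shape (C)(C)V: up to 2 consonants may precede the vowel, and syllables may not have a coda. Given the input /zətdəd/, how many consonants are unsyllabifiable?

1

The consonants /d/ cannot be parsed into a legal (C)(C)V syllable (no codas are permitted; onsets may contain at most 2 consonants).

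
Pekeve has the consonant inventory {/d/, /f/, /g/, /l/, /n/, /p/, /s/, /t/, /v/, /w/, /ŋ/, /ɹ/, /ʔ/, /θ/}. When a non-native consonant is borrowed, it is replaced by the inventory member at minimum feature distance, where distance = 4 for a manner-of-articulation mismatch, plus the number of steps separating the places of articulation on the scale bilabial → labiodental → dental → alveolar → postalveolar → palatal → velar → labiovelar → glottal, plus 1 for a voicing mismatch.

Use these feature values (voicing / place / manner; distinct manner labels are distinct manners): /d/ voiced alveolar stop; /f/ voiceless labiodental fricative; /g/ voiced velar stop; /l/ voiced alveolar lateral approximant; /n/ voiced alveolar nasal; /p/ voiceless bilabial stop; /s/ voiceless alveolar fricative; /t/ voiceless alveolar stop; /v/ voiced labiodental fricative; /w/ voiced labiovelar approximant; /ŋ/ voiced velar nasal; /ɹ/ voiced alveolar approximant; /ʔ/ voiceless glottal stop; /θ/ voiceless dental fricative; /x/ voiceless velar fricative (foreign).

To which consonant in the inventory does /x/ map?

/s/ is closest: same manner (fricative), place distance 3 (velar→alveolar), same voicing; total 3. Next closest is /θ/ at distance 4.

s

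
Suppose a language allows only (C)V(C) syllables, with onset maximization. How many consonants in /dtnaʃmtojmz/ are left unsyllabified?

Syllabifying with onset maximization leaves /d/, /t/, /m/, /m/, /z/ stranded (at most one coda consonant is licensed; onsets are limited to one consonant).

5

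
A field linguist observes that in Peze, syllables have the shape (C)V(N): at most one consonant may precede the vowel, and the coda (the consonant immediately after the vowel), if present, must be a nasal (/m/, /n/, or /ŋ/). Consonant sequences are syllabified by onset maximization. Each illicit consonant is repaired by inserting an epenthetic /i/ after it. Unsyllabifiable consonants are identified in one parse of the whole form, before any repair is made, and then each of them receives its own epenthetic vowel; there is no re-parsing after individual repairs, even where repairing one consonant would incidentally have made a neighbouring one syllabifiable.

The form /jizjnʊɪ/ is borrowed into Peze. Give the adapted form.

Syllabifying with onset maximization leaves /z/, /j/ stranded (only a nasal (/m/, /n/, or /ŋ/) is licensed in coda position; onsets are limited to one consonant).
Epenthesis after each stranded consonant: /z/ → /zi/, /j/ → /ji/.

jizijinʊɪ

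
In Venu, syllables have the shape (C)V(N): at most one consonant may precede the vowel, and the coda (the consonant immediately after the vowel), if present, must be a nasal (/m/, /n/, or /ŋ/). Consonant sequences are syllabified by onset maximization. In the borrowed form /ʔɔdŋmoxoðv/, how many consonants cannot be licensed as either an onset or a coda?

4

Syllabifying with onset maximization leaves /d/, /ŋ/, /ð/, /v/ stranded (only a nasal (/m/, /n/, or /ŋ/) is licensed in coda position; onsets are limited to one consonant).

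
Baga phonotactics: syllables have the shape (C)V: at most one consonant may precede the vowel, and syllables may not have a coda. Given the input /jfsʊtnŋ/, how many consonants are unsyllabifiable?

Syllabifying with onset maximization leaves /j/, /f/, /t/, /n/, /ŋ/ stranded (no codas are permitted; onsets are limited to one consonant).

5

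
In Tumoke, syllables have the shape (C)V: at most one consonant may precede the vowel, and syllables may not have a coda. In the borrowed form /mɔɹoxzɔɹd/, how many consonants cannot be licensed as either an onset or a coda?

3

The consonants /x/, /ɹ/, /d/ cannot be parsed into a legal (C)V syllable (no codas are permitted; onsets are limited to one consonant).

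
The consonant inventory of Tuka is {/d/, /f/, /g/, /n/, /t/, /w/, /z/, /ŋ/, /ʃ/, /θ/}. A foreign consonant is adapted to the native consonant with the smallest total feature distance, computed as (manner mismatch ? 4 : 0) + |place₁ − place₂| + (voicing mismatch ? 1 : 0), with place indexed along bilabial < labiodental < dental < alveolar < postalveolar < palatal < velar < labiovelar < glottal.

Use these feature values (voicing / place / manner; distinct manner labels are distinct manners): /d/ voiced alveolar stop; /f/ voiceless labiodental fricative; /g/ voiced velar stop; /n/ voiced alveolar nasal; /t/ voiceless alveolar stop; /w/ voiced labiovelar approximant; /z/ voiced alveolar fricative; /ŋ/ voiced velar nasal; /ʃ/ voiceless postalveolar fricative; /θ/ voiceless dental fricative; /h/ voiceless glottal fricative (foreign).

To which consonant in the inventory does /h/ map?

/ʃ/ is closest: same manner (fricative), place distance 4 (glottal→postalveolar), same voicing; total 4. Next closest is /w/ at distance 6.

ʃ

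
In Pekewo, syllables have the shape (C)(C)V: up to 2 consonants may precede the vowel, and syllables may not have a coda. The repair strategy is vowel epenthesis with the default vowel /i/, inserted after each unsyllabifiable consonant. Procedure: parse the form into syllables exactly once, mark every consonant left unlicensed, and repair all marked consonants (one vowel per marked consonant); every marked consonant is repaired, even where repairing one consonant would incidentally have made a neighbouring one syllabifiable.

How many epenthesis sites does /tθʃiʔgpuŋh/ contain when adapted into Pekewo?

4

The unsyllabifiable consonants are /t/, /ʔ/, /ŋ/, /h/; each receives one epenthetic vowel.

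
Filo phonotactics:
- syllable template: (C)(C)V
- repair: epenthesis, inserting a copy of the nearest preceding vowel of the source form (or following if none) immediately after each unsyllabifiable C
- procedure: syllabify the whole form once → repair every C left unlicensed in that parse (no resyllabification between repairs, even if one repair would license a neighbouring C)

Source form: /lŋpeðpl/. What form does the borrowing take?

The consonants /l/, /ð/, /p/, /l/ cannot be parsed into a legal (C)(C)V syllable (no codas are permitted; onsets may contain at most 2 consonants).
Each unlicensed consonant becomes the onset of a new syllable: /l/ → /le/, /ð/ → /ðe/, /p/ → /pe/, /l/ → /le/.

leŋpeðepele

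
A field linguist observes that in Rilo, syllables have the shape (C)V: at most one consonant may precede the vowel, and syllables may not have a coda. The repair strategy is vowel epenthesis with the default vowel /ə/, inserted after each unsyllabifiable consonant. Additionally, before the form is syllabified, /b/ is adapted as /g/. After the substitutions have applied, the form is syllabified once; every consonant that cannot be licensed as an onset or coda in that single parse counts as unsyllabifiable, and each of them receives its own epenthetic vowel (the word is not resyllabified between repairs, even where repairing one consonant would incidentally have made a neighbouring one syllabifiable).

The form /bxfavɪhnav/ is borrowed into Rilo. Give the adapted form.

gəxəfavɪhənavə

Substitution: /b/ → /g/, giving /gxfavɪhnav/.
The consonants /g/, /x/, /h/, /v/ cannot be parsed into a legal (C)V syllable (no codas are permitted; onsets are limited to one consonant).
Inserting the epenthetic vowel yields /g/ → /gə/, /x/ → /xə/, /h/ → /hə/, /v/ → /və/.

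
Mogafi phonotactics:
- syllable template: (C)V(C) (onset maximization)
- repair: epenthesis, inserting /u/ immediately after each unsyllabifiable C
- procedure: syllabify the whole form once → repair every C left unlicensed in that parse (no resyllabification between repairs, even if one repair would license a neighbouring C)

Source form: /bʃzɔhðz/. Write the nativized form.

The consonants /b/, /ʃ/, /ð/, /z/ cannot be parsed into a legal (C)V(C) syllable (at most one coda consonant is licensed; onsets are limited to one consonant).
Epenthesis after each stranded consonant: /b/ → /bu/, /ʃ/ → /ʃu/, /ð/ → /ðu/, /z/ → /zu/.

buʃuzɔhðuzu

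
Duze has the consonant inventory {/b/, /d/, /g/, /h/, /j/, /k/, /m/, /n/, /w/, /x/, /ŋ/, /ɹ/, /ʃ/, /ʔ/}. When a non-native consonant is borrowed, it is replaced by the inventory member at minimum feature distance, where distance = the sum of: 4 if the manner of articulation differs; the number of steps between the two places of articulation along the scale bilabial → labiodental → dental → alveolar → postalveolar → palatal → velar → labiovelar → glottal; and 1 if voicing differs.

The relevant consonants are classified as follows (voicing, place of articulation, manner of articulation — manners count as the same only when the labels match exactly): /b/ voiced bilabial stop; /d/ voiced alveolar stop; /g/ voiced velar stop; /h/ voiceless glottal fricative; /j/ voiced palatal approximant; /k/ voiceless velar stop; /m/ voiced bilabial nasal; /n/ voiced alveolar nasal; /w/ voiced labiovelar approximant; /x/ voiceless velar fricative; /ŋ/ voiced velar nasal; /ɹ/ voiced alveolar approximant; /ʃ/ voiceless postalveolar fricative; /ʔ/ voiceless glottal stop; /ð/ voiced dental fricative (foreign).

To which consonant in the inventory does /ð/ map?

ʃ

/ʃ/ is closest: same manner (fricative), place distance 2 (dental→postalveolar), voicing differs (+1); total 3. Next closest is /d/ at distance 5.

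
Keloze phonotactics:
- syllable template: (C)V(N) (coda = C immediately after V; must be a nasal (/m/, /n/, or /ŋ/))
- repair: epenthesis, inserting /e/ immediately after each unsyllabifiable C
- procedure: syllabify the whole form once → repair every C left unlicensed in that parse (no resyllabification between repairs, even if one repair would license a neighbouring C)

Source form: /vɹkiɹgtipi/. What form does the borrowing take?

veɹekiɹegetipi

Under (C)V(N), the unsyllabifiable consonants are /v/, /ɹ/, /ɹ/, /g/ (only a nasal (/m/, /n/, or /ŋ/) is licensed in coda position; onsets are limited to one consonant).
Inserting the epenthetic vowel yields /v/ → /ve/, /ɹ/ → /ɹe/, /ɹ/ → /ɹe/, /g/ → /ge/.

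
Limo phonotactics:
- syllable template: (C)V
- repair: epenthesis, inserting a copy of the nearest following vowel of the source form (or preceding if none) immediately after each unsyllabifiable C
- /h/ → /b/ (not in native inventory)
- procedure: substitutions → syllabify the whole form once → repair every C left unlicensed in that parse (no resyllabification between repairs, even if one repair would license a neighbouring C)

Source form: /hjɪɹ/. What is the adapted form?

Substitution: /h/ → /b/, giving /bjɪɹ/.
Under (C)V, the unsyllabifiable consonants are /b/, /ɹ/ (no codas are permitted; onsets are limited to one consonant).
Each unlicensed consonant becomes the onset of a new syllable: /b/ → /bɪ/, /ɹ/ → /ɹɪ/.

bɪjɪɹɪ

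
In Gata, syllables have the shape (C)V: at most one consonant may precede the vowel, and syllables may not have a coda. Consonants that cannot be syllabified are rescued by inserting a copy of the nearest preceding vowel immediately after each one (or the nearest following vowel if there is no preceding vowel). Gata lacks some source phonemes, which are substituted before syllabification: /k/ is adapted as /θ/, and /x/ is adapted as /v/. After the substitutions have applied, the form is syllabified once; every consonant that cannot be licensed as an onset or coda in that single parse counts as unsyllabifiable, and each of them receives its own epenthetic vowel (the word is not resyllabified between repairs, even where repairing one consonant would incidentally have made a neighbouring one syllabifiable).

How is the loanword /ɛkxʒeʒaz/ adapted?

Substitution: /k/ → /θ/, /x/ → /v/, giving /ɛθvʒeʒaz/.
Syllabifying with onset maximization leaves /θ/, /v/, /z/ stranded (no codas are permitted; onsets are limited to one consonant).
Epenthesis after each stranded consonant: /θ/ → /θɛ/, /v/ → /vɛ/, /z/ → /za/.

ɛθɛvɛʒeʒaza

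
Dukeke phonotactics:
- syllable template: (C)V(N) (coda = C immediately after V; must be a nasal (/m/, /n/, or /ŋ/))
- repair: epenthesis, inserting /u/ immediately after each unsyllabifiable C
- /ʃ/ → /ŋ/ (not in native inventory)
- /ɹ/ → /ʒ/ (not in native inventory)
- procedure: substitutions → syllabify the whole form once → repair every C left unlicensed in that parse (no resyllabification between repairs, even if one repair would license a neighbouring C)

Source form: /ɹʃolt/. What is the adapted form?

ʒuŋolutu

Substitution: /ɹ/ → /ʒ/, /ʃ/ → /ŋ/, giving /ʒŋolt/.
Syllabifying with onset maximization leaves /ʒ/, /l/, /t/ stranded (only a nasal (/m/, /n/, or /ŋ/) is licensed in coda position; onsets are limited to one consonant).
Inserting the epenthetic vowel yields /ʒ/ → /ʒu/, /l/ → /lu/, /t/ → /tu/.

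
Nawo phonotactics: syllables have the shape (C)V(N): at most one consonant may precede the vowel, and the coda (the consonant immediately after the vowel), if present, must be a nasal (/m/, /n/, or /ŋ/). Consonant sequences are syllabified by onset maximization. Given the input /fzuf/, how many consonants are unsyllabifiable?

Under (C)V(N), the unsyllabifiable consonants are /f/, /f/ (only a nasal (/m/, /n/, or /ŋ/) is licensed in coda position; onsets are limited to one consonant).

2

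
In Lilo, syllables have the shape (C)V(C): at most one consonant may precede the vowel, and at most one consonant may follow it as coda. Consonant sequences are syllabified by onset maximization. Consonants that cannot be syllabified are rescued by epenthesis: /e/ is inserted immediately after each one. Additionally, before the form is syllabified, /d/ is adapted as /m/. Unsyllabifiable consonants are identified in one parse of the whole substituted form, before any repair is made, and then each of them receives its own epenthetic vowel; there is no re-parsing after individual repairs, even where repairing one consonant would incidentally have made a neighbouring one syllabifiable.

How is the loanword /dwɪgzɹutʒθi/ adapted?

Substitution: /d/ → /m/, giving /mwɪgzɹutʒθi/.
Under (C)V(C), the unsyllabifiable consonants are /m/, /z/, /ʒ/ (at most one coda consonant is licensed; onsets are limited to one consonant).
Inserting the epenthetic vowel yields /m/ → /me/, /z/ → /ze/, /ʒ/ → /ʒe/.

mewɪgzeɹutʒeθi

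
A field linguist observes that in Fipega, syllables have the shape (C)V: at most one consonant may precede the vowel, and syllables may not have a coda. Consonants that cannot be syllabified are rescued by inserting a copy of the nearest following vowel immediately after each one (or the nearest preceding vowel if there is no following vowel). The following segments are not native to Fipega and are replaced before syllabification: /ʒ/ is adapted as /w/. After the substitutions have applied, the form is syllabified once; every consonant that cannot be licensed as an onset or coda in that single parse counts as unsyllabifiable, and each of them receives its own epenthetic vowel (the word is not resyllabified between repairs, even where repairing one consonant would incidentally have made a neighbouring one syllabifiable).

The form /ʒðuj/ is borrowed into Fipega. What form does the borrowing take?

Substitution: /ʒ/ → /w/, giving /wðuj/.
Under (C)V, the unsyllabifiable consonants are /w/, /j/ (no codas are permitted; onsets are limited to one consonant).
Epenthesis after each stranded consonant: /w/ → /wu/, /j/ → /ju/.

wuðuju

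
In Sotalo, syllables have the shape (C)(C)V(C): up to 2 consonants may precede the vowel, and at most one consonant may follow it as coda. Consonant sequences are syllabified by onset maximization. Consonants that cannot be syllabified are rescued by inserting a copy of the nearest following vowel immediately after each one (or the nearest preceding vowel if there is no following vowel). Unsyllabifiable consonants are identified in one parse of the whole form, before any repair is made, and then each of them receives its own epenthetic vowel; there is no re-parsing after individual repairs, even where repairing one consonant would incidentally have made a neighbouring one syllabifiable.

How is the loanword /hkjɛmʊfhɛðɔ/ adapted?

Under (C)(C)V(C), the unsyllabifiable consonants are /h/ (at most one coda consonant is licensed; onsets may contain at most 2 consonants).
Epenthesis after each stranded consonant: /h/ → /hɛ/.

hɛkjɛmʊfhɛðɔ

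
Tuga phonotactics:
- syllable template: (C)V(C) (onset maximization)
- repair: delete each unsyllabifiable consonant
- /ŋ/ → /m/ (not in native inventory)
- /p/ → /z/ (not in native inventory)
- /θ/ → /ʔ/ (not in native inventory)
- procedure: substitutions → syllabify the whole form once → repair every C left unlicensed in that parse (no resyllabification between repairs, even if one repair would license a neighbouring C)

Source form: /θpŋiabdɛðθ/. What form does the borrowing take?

Substitution: /θ/ → /ʔ/, /p/ → /z/, /ŋ/ → /m/, giving /ʔzmiabdɛðʔ/.
Under (C)V(C), the unsyllabifiable consonants are /ʔ/, /z/, /ʔ/ (at most one coda consonant is licensed; onsets are limited to one consonant).
Deletion applies to /ʔ/, /z/, /ʔ/.

miabdɛð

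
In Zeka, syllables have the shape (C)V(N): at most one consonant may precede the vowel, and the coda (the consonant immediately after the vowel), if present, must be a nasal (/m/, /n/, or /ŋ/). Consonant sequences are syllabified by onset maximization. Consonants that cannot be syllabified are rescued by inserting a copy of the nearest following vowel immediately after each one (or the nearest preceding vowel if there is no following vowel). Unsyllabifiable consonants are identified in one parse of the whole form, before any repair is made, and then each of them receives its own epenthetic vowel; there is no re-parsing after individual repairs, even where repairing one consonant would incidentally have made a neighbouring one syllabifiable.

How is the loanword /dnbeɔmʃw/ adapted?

denebeɔmʃɔwɔ

Syllabifying with onset maximization leaves /d/, /n/, /ʃ/, /w/ stranded (only a nasal (/m/, /n/, or /ŋ/) is licensed in coda position; onsets are limited to one consonant).
Each unlicensed consonant becomes the onset of a new syllable: /d/ → /de/, /n/ → /ne/, /ʃ/ → /ʃɔ/, /w/ → /wɔ/.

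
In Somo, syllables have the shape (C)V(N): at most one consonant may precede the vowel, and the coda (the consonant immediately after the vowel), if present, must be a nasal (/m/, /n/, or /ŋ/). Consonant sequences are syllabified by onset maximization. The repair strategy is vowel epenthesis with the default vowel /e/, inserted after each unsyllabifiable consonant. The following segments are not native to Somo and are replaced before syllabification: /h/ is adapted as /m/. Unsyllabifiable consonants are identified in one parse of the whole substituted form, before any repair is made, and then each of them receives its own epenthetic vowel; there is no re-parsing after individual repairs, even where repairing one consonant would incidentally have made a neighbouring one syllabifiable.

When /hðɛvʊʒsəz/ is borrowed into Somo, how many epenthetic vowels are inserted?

After substitution the input is /mðɛvʊʒsəz/.
The unsyllabifiable consonants are /m/, /ʒ/, /z/; each receives one epenthetic vowel.

3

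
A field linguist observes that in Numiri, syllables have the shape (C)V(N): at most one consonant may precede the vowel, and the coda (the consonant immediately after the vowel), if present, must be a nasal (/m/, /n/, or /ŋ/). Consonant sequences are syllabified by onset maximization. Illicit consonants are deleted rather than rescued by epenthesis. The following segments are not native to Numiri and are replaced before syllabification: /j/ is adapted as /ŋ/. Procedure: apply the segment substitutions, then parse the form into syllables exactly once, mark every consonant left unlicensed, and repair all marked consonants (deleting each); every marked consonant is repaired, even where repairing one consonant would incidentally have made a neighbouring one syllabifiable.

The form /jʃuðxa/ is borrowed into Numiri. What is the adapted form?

ʃuxa

Substitution: /j/ → /ŋ/, giving /ŋʃuðxa/.
The consonants /ŋ/, /ð/ cannot be parsed into a legal (C)V(N) syllable (only a nasal (/m/, /n/, or /ŋ/) is licensed in coda position; onsets are limited to one consonant).
Each unlicensed consonant is deleted: /ŋ/, /ð/.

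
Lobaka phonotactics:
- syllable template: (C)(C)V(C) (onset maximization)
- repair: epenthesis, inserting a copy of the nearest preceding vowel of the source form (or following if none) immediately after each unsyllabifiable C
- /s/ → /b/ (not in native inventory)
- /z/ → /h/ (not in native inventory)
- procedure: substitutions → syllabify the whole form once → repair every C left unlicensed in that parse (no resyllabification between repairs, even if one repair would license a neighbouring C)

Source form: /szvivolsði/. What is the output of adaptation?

bihvivolbði

Substitution: /s/ → /b/, /z/ → /h/, giving /bhvivolbði/.
Syllabifying with onset maximization leaves /b/ stranded (at most one coda consonant is licensed; onsets may contain at most 2 consonants).
Epenthesis after each stranded consonant: /b/ → /bi/.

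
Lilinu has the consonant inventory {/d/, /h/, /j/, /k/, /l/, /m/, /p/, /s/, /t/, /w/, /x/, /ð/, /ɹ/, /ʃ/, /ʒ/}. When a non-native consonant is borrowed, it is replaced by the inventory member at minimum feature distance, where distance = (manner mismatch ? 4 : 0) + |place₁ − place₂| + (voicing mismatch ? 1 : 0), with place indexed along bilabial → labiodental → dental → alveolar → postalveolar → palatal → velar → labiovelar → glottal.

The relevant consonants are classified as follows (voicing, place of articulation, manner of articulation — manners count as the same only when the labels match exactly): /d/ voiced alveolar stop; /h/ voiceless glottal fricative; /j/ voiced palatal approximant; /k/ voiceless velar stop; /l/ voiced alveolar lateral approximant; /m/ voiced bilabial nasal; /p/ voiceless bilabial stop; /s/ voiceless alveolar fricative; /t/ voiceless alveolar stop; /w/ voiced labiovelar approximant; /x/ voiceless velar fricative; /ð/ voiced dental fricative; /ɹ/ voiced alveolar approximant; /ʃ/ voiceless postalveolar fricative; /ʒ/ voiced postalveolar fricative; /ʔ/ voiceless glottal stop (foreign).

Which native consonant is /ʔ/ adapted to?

/k/ is closest: same manner (stop), place distance 2 (glottal→velar), same voicing; total 2. Next closest is /h/ at distance 4.

k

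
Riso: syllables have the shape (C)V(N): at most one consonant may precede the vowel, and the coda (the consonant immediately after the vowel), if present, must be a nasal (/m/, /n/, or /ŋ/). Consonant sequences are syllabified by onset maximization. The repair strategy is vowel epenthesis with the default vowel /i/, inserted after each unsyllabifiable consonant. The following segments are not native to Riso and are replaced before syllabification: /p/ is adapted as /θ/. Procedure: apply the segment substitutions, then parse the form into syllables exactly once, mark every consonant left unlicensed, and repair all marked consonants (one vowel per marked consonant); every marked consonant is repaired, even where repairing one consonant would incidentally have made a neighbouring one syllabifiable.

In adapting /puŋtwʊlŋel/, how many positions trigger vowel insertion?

3

After substitution the input is /θuŋtwʊlŋel/.
The unsyllabifiable consonants are /t/, /l/, /l/; each receives one epenthetic vowel.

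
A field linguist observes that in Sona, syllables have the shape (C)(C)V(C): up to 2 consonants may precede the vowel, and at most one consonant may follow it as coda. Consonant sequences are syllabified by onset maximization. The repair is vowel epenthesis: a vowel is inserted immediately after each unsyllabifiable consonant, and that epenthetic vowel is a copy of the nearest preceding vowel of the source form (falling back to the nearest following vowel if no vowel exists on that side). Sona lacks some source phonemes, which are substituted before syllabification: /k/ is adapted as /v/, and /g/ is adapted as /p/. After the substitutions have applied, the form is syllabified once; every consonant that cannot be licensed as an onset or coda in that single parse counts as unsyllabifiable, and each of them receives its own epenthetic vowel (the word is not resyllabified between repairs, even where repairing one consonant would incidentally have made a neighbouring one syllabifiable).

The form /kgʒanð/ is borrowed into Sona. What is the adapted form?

vapʒanða

Substitution: /k/ → /v/, /g/ → /p/, giving /vpʒanð/.
The consonants /v/, /ð/ cannot be parsed into a legal (C)(C)V(C) syllable (at most one coda consonant is licensed; onsets may contain at most 2 consonants).
Epenthesis after each stranded consonant: /v/ → /va/, /ð/ → /ða/.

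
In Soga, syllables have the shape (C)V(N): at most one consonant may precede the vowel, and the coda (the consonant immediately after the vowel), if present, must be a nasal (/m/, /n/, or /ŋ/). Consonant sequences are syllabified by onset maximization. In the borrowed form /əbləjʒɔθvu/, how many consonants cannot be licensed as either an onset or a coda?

3

Syllabifying with onset maximization leaves /b/, /j/, /θ/ stranded (only a nasal (/m/, /n/, or /ŋ/) is licensed in coda position; onsets are limited to one consonant).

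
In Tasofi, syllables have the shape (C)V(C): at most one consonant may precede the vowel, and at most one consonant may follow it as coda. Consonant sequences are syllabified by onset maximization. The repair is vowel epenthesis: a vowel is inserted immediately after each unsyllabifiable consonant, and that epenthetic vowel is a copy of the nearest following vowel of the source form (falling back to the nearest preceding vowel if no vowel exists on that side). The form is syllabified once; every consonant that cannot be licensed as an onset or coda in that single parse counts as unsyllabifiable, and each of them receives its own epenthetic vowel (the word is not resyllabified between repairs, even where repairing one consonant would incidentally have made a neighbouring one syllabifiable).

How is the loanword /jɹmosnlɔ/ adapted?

The consonants /j/, /ɹ/, /n/ cannot be parsed into a legal (C)V(C) syllable (at most one coda consonant is licensed; onsets are limited to one consonant).
Each unlicensed consonant becomes the onset of a new syllable: /j/ → /jo/, /ɹ/ → /ɹo/, /n/ → /nɔ/.

joɹomosnɔlɔ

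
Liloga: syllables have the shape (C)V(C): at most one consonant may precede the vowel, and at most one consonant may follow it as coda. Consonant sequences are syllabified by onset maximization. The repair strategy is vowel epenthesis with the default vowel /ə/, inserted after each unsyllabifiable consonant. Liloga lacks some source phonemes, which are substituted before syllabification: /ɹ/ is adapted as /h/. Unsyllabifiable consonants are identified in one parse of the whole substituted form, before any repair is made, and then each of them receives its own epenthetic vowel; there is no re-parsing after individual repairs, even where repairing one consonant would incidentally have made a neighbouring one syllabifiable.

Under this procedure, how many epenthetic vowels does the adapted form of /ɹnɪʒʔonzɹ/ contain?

3

After substitution the input is /hnɪʒʔonzh/.
The unsyllabifiable consonants are /h/, /z/, /h/; each receives one epenthetic vowel.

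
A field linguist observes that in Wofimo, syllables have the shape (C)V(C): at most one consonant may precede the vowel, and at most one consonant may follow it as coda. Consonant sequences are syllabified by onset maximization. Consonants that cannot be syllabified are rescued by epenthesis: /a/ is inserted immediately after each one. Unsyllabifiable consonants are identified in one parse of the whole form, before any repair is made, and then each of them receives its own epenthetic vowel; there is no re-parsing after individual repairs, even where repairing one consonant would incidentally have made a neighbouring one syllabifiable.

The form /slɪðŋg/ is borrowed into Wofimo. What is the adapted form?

Syllabifying with onset maximization leaves /s/, /ŋ/, /g/ stranded (at most one coda consonant is licensed; onsets are limited to one consonant).
Inserting the epenthetic vowel yields /s/ → /sa/, /ŋ/ → /ŋa/, /g/ → /ga/.

salɪðŋaga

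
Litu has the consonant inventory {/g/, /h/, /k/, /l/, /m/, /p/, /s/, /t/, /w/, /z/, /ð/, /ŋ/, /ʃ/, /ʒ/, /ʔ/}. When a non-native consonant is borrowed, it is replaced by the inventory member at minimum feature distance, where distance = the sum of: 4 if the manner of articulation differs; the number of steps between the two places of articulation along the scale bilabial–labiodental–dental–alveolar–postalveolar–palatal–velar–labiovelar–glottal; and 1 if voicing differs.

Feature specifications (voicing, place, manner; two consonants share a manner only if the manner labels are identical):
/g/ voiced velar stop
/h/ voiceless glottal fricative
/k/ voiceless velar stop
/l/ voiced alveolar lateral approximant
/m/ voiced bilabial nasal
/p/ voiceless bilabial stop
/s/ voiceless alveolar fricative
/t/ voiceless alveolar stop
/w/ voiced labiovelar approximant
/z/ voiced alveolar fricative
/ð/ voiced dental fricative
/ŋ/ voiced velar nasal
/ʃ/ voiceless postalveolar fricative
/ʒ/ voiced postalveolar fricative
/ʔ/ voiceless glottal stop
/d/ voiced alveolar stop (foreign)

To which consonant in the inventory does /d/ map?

t

/t/ is closest: same manner (stop), place distance 0 (alveolar→alveolar), voicing differs (+1); total 1. Next closest is /g/ at distance 3.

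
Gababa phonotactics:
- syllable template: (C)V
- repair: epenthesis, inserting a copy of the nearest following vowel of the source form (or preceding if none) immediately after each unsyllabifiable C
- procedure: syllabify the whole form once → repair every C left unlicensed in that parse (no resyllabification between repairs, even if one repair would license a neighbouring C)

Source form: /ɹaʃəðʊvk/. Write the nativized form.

Under (C)V, the unsyllabifiable consonants are /v/, /k/ (no codas are permitted; onsets are limited to one consonant).
Inserting the epenthetic vowel yields /v/ → /vʊ/, /k/ → /kʊ/.

ɹaʃəðʊvʊkʊ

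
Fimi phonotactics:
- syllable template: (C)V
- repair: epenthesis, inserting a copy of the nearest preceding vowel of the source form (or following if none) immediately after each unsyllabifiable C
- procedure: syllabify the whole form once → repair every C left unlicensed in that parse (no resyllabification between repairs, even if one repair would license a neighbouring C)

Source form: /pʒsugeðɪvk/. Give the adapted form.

The consonants /p/, /ʒ/, /v/, /k/ cannot be parsed into a legal (C)V syllable (no codas are permitted; onsets are limited to one consonant).
Epenthesis after each stranded consonant: /p/ → /pu/, /ʒ/ → /ʒu/, /v/ → /vɪ/, /k/ → /kɪ/.

puʒusugeðɪvɪkɪ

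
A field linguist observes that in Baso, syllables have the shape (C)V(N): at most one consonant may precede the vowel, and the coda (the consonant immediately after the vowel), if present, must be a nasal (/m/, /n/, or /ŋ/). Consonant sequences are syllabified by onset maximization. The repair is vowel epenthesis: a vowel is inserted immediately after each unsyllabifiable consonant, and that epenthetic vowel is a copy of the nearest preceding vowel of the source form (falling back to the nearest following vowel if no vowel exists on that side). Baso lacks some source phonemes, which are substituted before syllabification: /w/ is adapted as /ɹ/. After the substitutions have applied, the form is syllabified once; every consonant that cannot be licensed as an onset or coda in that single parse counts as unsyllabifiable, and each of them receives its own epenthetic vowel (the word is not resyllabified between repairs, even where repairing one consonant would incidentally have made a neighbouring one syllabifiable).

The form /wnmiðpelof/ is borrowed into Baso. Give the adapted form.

ɹinimiðipelofo

Substitution: /w/ → /ɹ/, giving /ɹnmiðpelof/.
Syllabifying with onset maximization leaves /ɹ/, /n/, /ð/, /f/ stranded (only a nasal (/m/, /n/, or /ŋ/) is licensed in coda position; onsets are limited to one consonant).
Epenthesis after each stranded consonant: /ɹ/ → /ɹi/, /n/ → /ni/, /ð/ → /ði/, /f/ → /fo/.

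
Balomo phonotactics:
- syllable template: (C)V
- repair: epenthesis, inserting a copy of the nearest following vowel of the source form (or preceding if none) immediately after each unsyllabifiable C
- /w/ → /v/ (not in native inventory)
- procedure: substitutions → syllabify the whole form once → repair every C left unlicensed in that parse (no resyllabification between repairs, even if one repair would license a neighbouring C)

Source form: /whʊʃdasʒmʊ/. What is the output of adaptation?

vʊhʊʃadasʊʒʊmʊ

Substitution: /w/ → /v/, giving /vhʊʃdasʒmʊ/.
Syllabifying with onset maximization leaves /v/, /ʃ/, /s/, /ʒ/ stranded (no codas are permitted; onsets are limited to one consonant).
Inserting the epenthetic vowel yields /v/ → /vʊ/, /ʃ/ → /ʃa/, /s/ → /sʊ/, /ʒ/ → /ʒʊ/.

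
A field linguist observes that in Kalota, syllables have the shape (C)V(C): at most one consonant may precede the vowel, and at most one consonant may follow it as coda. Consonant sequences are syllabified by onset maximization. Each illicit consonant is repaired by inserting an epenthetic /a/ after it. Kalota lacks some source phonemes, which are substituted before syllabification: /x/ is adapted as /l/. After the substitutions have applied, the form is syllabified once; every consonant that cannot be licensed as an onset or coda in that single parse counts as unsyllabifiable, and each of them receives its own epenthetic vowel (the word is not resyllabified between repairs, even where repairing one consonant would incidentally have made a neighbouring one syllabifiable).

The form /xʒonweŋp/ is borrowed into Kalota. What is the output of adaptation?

Substitution: /x/ → /l/, giving /lʒonweŋp/.
Under (C)V(C), the unsyllabifiable consonants are /l/, /p/ (at most one coda consonant is licensed; onsets are limited to one consonant).
Each unlicensed consonant becomes the onset of a new syllable: /l/ → /la/, /p/ → /pa/.

laʒonweŋpa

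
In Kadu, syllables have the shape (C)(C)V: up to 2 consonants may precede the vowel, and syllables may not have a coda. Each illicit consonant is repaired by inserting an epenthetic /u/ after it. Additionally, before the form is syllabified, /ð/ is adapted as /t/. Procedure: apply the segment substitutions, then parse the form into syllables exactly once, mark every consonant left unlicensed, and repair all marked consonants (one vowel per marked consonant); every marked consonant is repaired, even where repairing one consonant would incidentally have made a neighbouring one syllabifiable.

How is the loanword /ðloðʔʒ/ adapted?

Substitution: /ð/ → /t/, giving /tlotʔʒ/.
Under (C)(C)V, the unsyllabifiable consonants are /t/, /ʔ/, /ʒ/ (no codas are permitted; onsets may contain at most 2 consonants).
Epenthesis after each stranded consonant: /t/ → /tu/, /ʔ/ → /ʔu/, /ʒ/ → /ʒu/.

tlotuʔuʒu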